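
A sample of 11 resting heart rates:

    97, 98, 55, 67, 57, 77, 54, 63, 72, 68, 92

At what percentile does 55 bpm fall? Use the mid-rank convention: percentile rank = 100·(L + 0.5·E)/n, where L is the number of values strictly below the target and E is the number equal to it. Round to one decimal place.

13.6

Sorted: 54, 55, 57, 63, 67, 68, 72, 77, 92, 97, 98.
Count below 55: L = 1; count equal: E = 1; n = 11.
Percentile rank = 100·(1 + 0.5·1)/11 = 100·1.5/11 = 13.64.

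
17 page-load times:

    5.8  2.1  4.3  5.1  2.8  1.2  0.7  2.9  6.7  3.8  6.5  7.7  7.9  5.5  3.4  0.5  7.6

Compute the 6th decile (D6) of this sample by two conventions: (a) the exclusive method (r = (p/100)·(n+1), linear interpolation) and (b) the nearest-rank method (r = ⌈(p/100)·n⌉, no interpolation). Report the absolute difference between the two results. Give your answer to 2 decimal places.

0.08

Sorted: 0.5, 0.7, 1.2, 2.1, 2.8, 2.9, 3.4, 3.8, 4.3, 5.1, 5.5, 5.8, 6.5, 6.7, 7.6, 7.7, 7.9.
n = 17.
(a) r = 10.8; between ranks 10 (5.1) and 11 (5.5): 5.42.
(b) the nearest-rank method: rank 11 → 5.5.
|5.42 − 5.5| = 0.08.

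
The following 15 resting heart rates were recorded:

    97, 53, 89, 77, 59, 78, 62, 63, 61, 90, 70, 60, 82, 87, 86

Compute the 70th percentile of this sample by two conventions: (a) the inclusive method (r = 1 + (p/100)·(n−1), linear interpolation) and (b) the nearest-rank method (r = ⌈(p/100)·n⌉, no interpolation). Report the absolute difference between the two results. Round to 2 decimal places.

0.80

Sorted: 53, 59, 60, 61, 62, 63, 70, 77, 78, 82, 86, 87, 89, 90, 97.
n = 15.
(a) r = 10.8; between ranks 10 (82) and 11 (86): 85.2.
(b) the nearest-rank method: rank 11 → 86.
|85.2 − 86| = 0.8.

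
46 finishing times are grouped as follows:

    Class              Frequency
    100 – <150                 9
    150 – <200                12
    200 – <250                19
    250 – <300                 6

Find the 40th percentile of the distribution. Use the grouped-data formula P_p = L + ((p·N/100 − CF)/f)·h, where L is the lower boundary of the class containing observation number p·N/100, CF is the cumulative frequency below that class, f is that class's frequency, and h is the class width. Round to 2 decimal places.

189.17

N = 46; target position k = 40/100 · 46 = 18.4.
Cumulative frequencies: 9, 21, 40, 46.
Observation 18.4 falls in the class 150 – <200.
L = 150, CF = 9, f = 12, h = 50.
P40 = 150 + ((18.4 − 9)/12)·50 = 150 + 39.1667 = 189.167.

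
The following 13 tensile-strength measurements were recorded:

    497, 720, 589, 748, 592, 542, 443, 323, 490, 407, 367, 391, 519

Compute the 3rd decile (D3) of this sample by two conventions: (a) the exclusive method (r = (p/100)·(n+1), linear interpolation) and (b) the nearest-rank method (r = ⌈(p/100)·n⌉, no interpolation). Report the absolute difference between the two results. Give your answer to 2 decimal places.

7.20

Sorted: 323, 367, 391, 407, 443, 490, 497, 519, 542, 589, 592, 720, 748.
n = 13.
(a) r = 4.2; between ranks 4 (407) and 5 (443): 414.2.
(b) the nearest-rank method: rank 4 → 407.
|414.2 − 407| = 7.2.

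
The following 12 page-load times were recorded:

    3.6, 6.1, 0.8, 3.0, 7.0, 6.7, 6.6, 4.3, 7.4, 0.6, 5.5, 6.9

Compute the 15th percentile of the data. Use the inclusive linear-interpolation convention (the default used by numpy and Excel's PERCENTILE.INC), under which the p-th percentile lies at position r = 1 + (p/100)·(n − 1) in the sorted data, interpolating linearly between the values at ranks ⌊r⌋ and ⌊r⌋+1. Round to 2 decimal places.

Sorted: 0.6, 0.8, 3.0, 3.6, 4.3, 5.5, 6.1, 6.6, 6.7, 6.9, 7.0, 7.4.
n = 12.
r = 1 + (15/100)·(12 − 1) = 1 + 1.65 = 2.65.
Rank 2 is 0.8 and rank 3 is 3.0.
Interpolate: 0.8 + 0.65·(3.0 − 0.8) = 0.8 + 0.65·2.2 = 2.23.

2.23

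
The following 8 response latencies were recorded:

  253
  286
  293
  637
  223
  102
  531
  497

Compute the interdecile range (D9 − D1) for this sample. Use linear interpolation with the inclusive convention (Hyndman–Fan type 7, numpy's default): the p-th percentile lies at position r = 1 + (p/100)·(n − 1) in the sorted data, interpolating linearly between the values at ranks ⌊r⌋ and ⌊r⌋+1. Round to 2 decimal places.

376.10

Sorted: 102, 223, 253, 286, 293, 497, 531, 637.
n = 8.
P10: r = 1.7; ranks 1–2 are 102, 223; interpolating gives 186.7.
P90: r = 7.3; ranks 7–8 are 531, 637; interpolating gives 562.8.
Difference: 562.8 − 186.7 = 376.1.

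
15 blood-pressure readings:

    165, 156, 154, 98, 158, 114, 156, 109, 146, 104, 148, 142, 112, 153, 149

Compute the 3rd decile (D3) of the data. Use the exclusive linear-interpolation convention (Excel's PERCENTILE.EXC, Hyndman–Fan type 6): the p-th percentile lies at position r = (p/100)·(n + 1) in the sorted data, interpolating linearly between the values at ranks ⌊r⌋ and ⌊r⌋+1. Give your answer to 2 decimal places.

Sorted: 98, 104, 109, 112, 114, 142, 146, 148, 149, 153, 154, 156, 156, 158, 165.
n = 15.
r = (30/100)·(15 + 1) = 4.8.
Rank 4 is 112 and rank 5 is 114.
Interpolate: 112 + 0.8·(114 − 112) = 112 + 0.8·2 = 113.6.

113.60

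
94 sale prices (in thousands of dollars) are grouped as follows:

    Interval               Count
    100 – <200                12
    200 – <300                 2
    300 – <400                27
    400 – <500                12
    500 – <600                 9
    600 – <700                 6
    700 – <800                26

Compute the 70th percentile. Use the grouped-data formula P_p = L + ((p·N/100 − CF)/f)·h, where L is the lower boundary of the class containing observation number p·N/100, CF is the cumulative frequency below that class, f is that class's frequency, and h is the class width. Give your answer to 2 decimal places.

663.33

N = 94; target position k = 70/100 · 94 = 65.8.
Cumulative frequencies: 12, 14, 41, 53, 62, 68, 94.
Observation 65.8 falls in the class 600 – <700.
L = 600, CF = 62, f = 6, h = 100.
P70 = 600 + ((65.8 − 62)/6)·100 = 600 + 63.3333 = 663.333.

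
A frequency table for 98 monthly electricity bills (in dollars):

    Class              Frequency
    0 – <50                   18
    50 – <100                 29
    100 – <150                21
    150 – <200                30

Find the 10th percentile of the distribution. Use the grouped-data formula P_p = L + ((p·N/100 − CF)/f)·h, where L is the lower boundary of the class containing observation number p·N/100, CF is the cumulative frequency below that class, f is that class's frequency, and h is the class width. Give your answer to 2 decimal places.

N = 98; target position k = 10/100 · 98 = 9.8.
Cumulative frequencies: 18, 47, 68, 98.
Observation 9.8 falls in the class 0 – <50.
L = 0, CF = 0, f = 18, h = 50.
P10 = 0 + ((9.8 − 0)/18)·50 = 0 + 27.2222 = 27.2222.

27.22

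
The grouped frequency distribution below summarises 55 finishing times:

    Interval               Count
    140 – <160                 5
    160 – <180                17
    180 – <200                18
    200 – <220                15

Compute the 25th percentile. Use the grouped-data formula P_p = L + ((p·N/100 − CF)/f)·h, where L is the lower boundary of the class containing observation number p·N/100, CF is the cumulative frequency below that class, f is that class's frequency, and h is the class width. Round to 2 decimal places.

170.29

N = 55; target position k = 25/100 · 55 = 13.75.
Cumulative frequencies: 5, 22, 40, 55.
Observation 13.75 falls in the class 160 – <180.
L = 160, CF = 5, f = 17, h = 20.
P25 = 160 + ((13.75 − 5)/17)·20 = 160 + 10.2941 = 170.294.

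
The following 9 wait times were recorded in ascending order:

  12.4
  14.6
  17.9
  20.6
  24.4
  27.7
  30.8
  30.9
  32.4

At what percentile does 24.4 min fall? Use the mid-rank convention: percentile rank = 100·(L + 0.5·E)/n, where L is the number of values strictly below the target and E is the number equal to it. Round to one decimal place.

50.0

Count below 24.4: L = 4; count equal: E = 1; n = 9.
Percentile rank = 100·(4 + 0.5·1)/9 = 100·4.5/9 = 50.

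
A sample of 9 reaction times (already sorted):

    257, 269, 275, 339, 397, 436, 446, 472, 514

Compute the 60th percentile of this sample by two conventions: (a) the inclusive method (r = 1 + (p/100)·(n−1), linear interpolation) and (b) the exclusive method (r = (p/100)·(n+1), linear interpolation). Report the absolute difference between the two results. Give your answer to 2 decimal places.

n = 9.
(a) r = 5.8; between ranks 5 (397) and 6 (436): 428.2.
(b) r = 6 → value at rank 6 = 436.
|428.2 − 436| = 7.8.

7.80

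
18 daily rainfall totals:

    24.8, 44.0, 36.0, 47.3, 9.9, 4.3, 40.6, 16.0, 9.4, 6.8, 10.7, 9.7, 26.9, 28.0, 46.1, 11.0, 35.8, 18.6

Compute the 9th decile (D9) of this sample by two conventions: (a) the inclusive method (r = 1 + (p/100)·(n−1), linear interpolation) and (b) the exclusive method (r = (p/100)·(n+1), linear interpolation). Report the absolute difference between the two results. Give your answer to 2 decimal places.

Sorted: 4.3, 6.8, 9.4, 9.7, 9.9, 10.7, 11.0, 16.0, 18.6, 24.8, 26.9, 28.0, 35.8, 36.0, 40.6, 44.0, 46.1, 47.3.
n = 18.
(a) r = 16.3; between ranks 16 (44.0) and 17 (46.1): 44.63.
(b) r = 17.1; between ranks 17 (46.1) and 18 (47.3): 46.22.
|44.63 − 46.22| = 1.59.

1.59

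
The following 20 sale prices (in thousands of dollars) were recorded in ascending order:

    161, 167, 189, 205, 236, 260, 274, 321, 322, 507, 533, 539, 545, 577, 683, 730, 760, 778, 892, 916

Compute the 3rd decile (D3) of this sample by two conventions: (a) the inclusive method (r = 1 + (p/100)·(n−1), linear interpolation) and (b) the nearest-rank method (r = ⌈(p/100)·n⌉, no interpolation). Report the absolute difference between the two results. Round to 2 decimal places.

n = 20.
(a) r = 6.7; between ranks 6 (260) and 7 (274): 269.8.
(b) the nearest-rank method: rank 6 → 260.
|269.8 − 260| = 9.8.

9.80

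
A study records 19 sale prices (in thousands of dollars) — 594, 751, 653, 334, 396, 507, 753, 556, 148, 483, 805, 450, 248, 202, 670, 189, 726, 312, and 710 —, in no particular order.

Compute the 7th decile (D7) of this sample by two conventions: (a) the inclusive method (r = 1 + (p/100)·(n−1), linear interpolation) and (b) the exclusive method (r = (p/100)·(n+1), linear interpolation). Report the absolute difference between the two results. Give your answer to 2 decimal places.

6.80

Sorted: 148, 189, 202, 248, 312, 334, 396, 450, 483, 507, 556, 594, 653, 670, 710, 726, 751, 753, 805.
n = 19.
(a) r = 13.6; between ranks 13 (653) and 14 (670): 663.2.
(b) r = 14 → value at rank 14 = 670.
|663.2 − 670| = 6.8.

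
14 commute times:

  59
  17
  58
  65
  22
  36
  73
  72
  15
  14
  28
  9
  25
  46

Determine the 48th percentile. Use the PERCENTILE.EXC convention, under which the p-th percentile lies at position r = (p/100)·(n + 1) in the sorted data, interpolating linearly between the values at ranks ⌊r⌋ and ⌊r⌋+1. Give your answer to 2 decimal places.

Sorted: 9, 14, 15, 17, 22, 25, 28, 36, 46, 58, 59, 65, 72, 73.
n = 14.
r = (48/100)·(14 + 1) = 7.2.
Rank 7 is 28 and rank 8 is 36.
Interpolate: 28 + 0.2·(36 − 28) = 28 + 0.2·8 = 29.6.

29.60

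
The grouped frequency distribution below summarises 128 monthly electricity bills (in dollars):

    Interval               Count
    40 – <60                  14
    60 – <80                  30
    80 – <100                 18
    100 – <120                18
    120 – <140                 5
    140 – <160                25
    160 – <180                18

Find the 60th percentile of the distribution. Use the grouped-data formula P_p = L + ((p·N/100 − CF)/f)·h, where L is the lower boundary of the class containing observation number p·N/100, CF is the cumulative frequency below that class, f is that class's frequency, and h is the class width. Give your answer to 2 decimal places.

116.44

N = 128; target position k = 60/100 · 128 = 76.8.
Cumulative frequencies: 14, 44, 62, 80, 85, 110, 128.
Observation 76.8 falls in the class 100 – <120.
L = 100, CF = 62, f = 18, h = 20.
P60 = 100 + ((76.8 − 62)/18)·20 = 100 + 16.4444 = 116.444.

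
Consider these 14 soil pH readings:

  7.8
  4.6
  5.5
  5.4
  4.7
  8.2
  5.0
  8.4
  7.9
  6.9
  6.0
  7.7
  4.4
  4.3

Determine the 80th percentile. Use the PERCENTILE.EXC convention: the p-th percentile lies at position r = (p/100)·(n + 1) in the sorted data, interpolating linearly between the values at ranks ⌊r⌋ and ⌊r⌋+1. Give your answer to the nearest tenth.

7.9

Sorted: 4.3, 4.4, 4.6, 4.7, 5.0, 5.4, 5.5, 6.0, 6.9, 7.7, 7.8, 7.9, 8.2, 8.4.
n = 14.
r = (80/100)·(14 + 1) = 12.
r is an integer, so P80 is the value at rank 12: 7.9.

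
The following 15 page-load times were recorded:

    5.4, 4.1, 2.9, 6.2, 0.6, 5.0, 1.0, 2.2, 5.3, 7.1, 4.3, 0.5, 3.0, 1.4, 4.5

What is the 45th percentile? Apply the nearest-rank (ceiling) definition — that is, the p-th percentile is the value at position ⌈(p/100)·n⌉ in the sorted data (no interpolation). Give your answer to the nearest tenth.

Sorted: 0.5, 0.6, 1.0, 1.4, 2.2, 2.9, 3.0, 4.1, 4.3, 4.5, 5.0, 5.3, 5.4, 6.2, 7.1.
n = 15.
Position = ⌈45/100 · 15⌉ = ⌈6.75⌉ = 7.
The value at rank 7 is 3.0.

3.0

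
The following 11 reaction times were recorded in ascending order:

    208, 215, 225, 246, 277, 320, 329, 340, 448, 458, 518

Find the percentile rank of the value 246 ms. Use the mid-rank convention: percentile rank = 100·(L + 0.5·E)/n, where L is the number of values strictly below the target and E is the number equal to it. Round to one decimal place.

Count below 246: L = 3; count equal: E = 1; n = 11.
Percentile rank = 100·(3 + 0.5·1)/11 = 100·3.5/11 = 31.82.

31.8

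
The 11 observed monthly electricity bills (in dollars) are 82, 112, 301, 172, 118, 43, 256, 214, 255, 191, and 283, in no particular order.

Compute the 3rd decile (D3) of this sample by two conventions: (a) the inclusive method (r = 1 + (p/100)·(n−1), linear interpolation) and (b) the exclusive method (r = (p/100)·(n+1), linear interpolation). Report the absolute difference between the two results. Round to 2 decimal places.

Sorted: 43, 82, 112, 118, 172, 191, 214, 255, 256, 283, 301.
n = 11.
(a) r = 4 → value at rank 4 = 118.
(b) r = 3.6; between ranks 3 (112) and 4 (118): 115.6.
|118 − 115.6| = 2.4.

2.40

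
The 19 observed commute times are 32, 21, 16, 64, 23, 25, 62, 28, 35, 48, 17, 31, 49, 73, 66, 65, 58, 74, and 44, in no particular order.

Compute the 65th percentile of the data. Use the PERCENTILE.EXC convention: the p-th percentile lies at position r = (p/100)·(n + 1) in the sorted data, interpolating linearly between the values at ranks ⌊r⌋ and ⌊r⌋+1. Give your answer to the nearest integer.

58

Sorted: 16, 17, 21, 23, 25, 28, 31, 32, 35, 44, 48, 49, 58, 62, 64, 65, 66, 73, 74.
n = 19.
r = (65/100)·(19 + 1) = 13.
r is an integer, so P65 is the value at rank 13: 58.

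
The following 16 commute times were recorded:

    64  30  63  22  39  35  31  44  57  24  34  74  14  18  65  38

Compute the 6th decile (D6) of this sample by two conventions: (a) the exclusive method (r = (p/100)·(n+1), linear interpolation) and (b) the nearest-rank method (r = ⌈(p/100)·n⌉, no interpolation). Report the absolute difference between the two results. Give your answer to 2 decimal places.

1.00

Sorted: 14, 18, 22, 24, 30, 31, 34, 35, 38, 39, 44, 57, 63, 64, 65, 74.
n = 16.
(a) r = 10.2; between ranks 10 (39) and 11 (44): 40.
(b) the nearest-rank method: rank 10 → 39.
|40 − 39| = 1.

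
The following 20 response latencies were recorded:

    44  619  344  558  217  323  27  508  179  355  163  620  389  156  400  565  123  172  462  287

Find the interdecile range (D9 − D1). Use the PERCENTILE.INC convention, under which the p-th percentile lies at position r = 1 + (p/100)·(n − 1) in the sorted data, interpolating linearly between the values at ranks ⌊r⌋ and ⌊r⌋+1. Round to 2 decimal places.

Sorted: 27, 44, 123, 156, 163, 172, 179, 217, 287, 323, 344, 355, 389, 400, 462, 508, 558, 565, 619, 620.
n = 20.
P10: r = 2.9; ranks 2–3 are 44, 123; interpolating gives 115.1.
P90: r = 18.1; ranks 18–19 are 565, 619; interpolating gives 570.4.
Difference: 570.4 − 115.1 = 455.3.

455.30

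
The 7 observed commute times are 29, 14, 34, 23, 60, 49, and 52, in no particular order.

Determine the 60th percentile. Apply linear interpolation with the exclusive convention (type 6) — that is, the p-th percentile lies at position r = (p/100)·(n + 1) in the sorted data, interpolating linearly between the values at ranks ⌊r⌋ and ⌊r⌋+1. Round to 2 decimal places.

46.00

Sorted: 14, 23, 29, 34, 49, 52, 60.
n = 7.
r = (60/100)·(7 + 1) = 4.8.
Rank 4 is 34 and rank 5 is 49.
Interpolate: 34 + 0.8·(49 − 34) = 34 + 0.8·15 = 46.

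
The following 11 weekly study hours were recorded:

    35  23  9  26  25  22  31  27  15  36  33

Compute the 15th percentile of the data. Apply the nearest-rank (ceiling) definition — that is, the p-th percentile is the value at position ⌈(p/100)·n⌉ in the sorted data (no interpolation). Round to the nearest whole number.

Sorted: 9, 15, 22, 23, 25, 26, 27, 31, 33, 35, 36.
n = 11.
Position = ⌈15/100 · 11⌉ = ⌈1.65⌉ = 2.
The value at rank 2 is 15.

15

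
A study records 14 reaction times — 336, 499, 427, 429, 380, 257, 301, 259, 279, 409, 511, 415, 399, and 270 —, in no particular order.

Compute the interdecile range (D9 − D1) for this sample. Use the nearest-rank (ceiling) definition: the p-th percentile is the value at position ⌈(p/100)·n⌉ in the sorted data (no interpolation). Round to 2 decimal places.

240.00

Sorted: 257, 259, 270, 279, 301, 336, 380, 399, 409, 415, 427, 429, 499, 511.
n = 14.
P10: rank ⌈10/100·14⌉ = 2 → 259.
P90: rank ⌈90/100·14⌉ = 13 → 499.
Difference: 499 − 259 = 240.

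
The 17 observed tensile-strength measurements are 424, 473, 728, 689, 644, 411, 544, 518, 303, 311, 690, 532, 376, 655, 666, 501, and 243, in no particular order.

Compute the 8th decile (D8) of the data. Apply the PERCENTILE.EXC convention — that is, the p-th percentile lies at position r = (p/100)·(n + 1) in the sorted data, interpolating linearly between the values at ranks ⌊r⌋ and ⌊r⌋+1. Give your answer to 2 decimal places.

675.20

Sorted: 243, 303, 311, 376, 411, 424, 473, 501, 518, 532, 544, 644, 655, 666, 689, 690, 728.
n = 17.
r = (80/100)·(17 + 1) = 14.4.
Rank 14 is 666 and rank 15 is 689.
Interpolate: 666 + 0.4·(689 − 666) = 666 + 0.4·23 = 675.2.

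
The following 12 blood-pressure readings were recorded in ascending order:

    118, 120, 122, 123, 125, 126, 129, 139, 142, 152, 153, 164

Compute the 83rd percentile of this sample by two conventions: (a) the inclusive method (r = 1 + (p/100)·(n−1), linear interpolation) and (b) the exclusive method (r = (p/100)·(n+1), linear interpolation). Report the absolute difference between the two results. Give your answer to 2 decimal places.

n = 12.
(a) r = 10.13; between ranks 10 (152) and 11 (153): 152.13.
(b) r = 10.79; between ranks 10 (152) and 11 (153): 152.79.
|152.13 − 152.79| = 0.66.

0.66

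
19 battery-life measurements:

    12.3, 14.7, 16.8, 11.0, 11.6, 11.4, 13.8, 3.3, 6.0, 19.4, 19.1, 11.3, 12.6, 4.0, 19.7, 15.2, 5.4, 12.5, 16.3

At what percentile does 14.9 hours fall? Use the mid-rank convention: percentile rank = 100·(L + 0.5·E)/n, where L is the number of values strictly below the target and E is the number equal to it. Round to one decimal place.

68.4

Sorted: 3.3, 4.0, 5.4, 6.0, 11.0, 11.3, 11.4, 11.6, 12.3, 12.5, 12.6, 13.8, 14.7, 15.2, 16.3, 16.8, 19.1, 19.4, 19.7.
Count below 14.9: L = 13; count equal: E = 0; n = 19.
Percentile rank = 100·(13 + 0.5·0)/19 = 100·13/19 = 68.42.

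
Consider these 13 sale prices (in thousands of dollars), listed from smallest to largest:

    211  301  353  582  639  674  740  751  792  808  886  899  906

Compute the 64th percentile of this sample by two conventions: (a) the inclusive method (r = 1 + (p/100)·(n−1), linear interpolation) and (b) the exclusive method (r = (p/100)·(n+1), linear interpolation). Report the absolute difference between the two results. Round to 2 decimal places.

n = 13.
(a) r = 8.68; between ranks 8 (751) and 9 (792): 778.88.
(b) r = 8.96; between ranks 8 (751) and 9 (792): 790.36.
|778.88 − 790.36| = 11.48.

11.48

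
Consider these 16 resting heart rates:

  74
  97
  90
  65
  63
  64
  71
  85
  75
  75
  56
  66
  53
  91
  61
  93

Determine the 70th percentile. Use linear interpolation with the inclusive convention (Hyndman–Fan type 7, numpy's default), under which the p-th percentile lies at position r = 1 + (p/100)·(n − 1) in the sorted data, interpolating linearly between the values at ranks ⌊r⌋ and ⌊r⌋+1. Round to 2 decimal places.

80.00

Sorted: 53, 56, 61, 63, 64, 65, 66, 71, 74, 75, 75, 85, 90, 91, 93, 97.
n = 16.
r = 1 + (70/100)·(16 − 1) = 1 + 10.5 = 11.5.
Rank 11 is 75 and rank 12 is 85.
Interpolate: 75 + 0.5·(85 − 75) = 75 + 0.5·10 = 80.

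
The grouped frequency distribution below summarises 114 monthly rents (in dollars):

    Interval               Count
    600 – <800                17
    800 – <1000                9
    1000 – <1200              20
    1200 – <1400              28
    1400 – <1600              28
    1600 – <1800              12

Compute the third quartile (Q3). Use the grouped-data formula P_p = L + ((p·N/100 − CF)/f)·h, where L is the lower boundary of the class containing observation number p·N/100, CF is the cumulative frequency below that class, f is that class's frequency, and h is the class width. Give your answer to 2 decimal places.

N = 114; target position k = 75/100 · 114 = 85.5.
Cumulative frequencies: 17, 26, 46, 74, 102, 114.
Observation 85.5 falls in the class 1400 – <1600.
L = 1400, CF = 74, f = 28, h = 200.
P75 = 1400 + ((85.5 − 74)/28)·200 = 1400 + 82.1429 = 1482.14.

1482.14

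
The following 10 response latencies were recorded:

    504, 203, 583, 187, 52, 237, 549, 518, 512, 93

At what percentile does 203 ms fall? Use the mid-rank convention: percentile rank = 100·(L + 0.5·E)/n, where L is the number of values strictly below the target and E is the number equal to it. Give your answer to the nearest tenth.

Sorted: 52, 93, 187, 203, 237, 504, 512, 518, 549, 583.
Count below 203: L = 3; count equal: E = 1; n = 10.
Percentile rank = 100·(3 + 0.5·1)/10 = 100·3.5/10 = 35.

35.0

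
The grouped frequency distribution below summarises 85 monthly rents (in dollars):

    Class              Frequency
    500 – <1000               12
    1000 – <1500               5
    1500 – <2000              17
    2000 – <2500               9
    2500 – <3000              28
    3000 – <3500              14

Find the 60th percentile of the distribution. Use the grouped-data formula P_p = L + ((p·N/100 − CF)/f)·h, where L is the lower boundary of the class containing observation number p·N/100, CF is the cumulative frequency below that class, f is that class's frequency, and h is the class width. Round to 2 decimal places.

N = 85; target position k = 60/100 · 85 = 51.
Cumulative frequencies: 12, 17, 34, 43, 71, 85.
Observation 51 falls in the class 2500 – <3000.
L = 2500, CF = 43, f = 28, h = 500.
P60 = 2500 + ((51 − 43)/28)·500 = 2500 + 142.857 = 2642.86.

2642.86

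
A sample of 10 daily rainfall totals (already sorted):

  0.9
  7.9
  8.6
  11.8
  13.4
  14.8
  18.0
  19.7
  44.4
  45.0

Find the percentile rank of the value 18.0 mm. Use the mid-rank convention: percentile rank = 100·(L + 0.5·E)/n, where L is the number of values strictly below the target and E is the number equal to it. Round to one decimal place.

65.0

Count below 18.0: L = 6; count equal: E = 1; n = 10.
Percentile rank = 100·(6 + 0.5·1)/10 = 100·6.5/10 = 65.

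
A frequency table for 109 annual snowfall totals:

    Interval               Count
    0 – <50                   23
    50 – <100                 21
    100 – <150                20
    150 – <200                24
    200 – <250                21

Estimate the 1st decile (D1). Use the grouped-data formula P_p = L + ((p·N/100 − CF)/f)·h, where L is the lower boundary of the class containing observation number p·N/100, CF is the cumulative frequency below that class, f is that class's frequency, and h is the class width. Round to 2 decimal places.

N = 109; target position k = 10/100 · 109 = 10.9.
Cumulative frequencies: 23, 44, 64, 88, 109.
Observation 10.9 falls in the class 0 – <50.
L = 0, CF = 0, f = 23, h = 50.
P10 = 0 + ((10.9 − 0)/23)·50 = 0 + 23.6957 = 23.6957.

23.70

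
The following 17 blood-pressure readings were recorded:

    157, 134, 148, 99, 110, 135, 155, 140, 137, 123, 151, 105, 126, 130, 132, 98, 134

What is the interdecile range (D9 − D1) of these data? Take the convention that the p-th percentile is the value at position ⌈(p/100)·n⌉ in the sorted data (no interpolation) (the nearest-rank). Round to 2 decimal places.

Sorted: 98, 99, 105, 110, 123, 126, 130, 132, 134, 134, 135, 137, 140, 148, 151, 155, 157.
n = 17.
P10: rank ⌈10/100·17⌉ = 2 → 99.
P90: rank ⌈90/100·17⌉ = 16 → 155.
Difference: 155 − 99 = 56.

56.00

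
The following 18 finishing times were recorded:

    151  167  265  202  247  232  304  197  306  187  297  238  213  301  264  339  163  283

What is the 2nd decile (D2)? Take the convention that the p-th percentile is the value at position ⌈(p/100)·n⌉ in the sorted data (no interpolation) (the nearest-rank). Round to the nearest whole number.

187

Sorted: 151, 163, 167, 187, 197, 202, 213, 232, 238, 247, 264, 265, 283, 297, 301, 304, 306, 339.
n = 18.
Position = ⌈20/100 · 18⌉ = ⌈3.6⌉ = 4.
The value at rank 4 is 187.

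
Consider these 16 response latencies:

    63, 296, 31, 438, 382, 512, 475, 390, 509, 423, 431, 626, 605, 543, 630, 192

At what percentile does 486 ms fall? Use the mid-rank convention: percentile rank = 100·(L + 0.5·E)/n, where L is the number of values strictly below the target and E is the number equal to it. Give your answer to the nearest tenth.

62.5

Sorted: 31, 63, 192, 296, 382, 390, 423, 431, 438, 475, 509, 512, 543, 605, 626, 630.
Count below 486: L = 10; count equal: E = 0; n = 16.
Percentile rank = 100·(10 + 0.5·0)/16 = 100·10/16 = 62.5.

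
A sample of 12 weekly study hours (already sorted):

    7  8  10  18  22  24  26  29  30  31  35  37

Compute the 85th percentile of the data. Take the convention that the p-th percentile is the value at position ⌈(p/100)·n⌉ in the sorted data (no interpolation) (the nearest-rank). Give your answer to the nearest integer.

35

n = 12.
Position = ⌈85/100 · 12⌉ = ⌈10.2⌉ = 11.
The value at rank 11 is 35.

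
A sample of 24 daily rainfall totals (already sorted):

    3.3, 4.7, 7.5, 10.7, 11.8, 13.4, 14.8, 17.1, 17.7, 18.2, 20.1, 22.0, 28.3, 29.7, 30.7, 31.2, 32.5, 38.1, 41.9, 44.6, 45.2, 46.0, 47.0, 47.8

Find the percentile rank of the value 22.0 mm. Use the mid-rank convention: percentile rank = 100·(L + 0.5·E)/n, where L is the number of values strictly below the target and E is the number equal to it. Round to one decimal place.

Count below 22.0: L = 11; count equal: E = 1; n = 24.
Percentile rank = 100·(11 + 0.5·1)/24 = 100·11.5/24 = 47.92.

47.9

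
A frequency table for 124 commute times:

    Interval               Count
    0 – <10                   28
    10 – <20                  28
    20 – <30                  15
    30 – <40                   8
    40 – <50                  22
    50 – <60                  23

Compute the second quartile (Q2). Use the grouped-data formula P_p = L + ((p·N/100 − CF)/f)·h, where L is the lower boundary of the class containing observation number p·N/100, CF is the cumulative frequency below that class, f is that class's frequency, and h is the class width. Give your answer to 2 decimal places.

N = 124; target position k = 50/100 · 124 = 62.
Cumulative frequencies: 28, 56, 71, 79, 101, 124.
Observation 62 falls in the class 20 – <30.
L = 20, CF = 56, f = 15, h = 10.
P50 = 20 + ((62 − 56)/15)·10 = 20 + 4 = 24.

24.00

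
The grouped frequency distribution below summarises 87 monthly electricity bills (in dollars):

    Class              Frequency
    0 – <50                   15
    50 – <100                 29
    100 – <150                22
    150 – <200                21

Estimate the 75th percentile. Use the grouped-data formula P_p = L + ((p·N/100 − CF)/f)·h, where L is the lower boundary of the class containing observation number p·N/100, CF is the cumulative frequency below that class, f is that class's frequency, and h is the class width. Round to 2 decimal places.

N = 87; target position k = 75/100 · 87 = 65.25.
Cumulative frequencies: 15, 44, 66, 87.
Observation 65.25 falls in the class 100 – <150.
L = 100, CF = 44, f = 22, h = 50.
P75 = 100 + ((65.25 − 44)/22)·50 = 100 + 48.2955 = 148.295.

148.30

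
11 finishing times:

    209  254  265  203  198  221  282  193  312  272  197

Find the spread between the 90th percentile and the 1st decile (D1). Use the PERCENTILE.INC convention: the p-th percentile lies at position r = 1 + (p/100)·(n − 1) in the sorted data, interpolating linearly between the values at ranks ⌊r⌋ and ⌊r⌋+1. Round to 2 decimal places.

85.00

Sorted: 193, 197, 198, 203, 209, 221, 254, 265, 272, 282, 312.
n = 11.
P10: r = 2 (integer) → 197.
P90: r = 10 (integer) → 282.
Difference: 282 − 197 = 85.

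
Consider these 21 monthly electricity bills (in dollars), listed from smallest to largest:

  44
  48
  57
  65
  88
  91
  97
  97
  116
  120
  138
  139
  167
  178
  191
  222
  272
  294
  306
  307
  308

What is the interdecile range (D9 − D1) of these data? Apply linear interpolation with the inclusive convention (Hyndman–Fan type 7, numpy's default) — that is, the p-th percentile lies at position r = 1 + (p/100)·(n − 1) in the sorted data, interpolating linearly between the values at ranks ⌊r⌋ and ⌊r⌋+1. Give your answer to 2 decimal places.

n = 21.
P10: r = 3 (integer) → 57.
P90: r = 19 (integer) → 306.
Difference: 306 − 57 = 249.

249.00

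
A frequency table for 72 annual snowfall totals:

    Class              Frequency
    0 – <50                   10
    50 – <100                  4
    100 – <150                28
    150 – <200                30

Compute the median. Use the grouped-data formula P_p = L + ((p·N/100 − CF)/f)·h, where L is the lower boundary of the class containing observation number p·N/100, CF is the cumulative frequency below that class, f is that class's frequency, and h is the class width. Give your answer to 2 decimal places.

N = 72; target position k = 50/100 · 72 = 36.
Cumulative frequencies: 10, 14, 42, 72.
Observation 36 falls in the class 100 – <150.
L = 100, CF = 14, f = 28, h = 50.
P50 = 100 + ((36 − 14)/28)·50 = 100 + 39.2857 = 139.286.

139.29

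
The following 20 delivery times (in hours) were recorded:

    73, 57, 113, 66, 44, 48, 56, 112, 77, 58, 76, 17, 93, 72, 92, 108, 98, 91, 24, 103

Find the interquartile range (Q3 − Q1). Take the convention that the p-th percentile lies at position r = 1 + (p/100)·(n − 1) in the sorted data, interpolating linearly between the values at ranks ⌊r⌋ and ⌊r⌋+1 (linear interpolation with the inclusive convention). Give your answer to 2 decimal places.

Sorted: 17, 24, 44, 48, 56, 57, 58, 66, 72, 73, 76, 77, 91, 92, 93, 98, 103, 108, 112, 113.
n = 20.
P25: r = 5.75; ranks 5–6 are 56, 57; interpolating gives 56.75.
P75: r = 15.25; ranks 15–16 are 93, 98; interpolating gives 94.25.
Difference: 94.25 − 56.75 = 37.5.

37.50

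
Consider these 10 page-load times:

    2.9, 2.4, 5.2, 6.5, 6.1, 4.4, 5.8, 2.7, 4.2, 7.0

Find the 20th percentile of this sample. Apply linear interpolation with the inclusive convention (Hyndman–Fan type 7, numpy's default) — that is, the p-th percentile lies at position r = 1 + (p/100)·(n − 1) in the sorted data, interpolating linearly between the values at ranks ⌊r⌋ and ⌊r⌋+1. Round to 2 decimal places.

Sorted: 2.4, 2.7, 2.9, 4.2, 4.4, 5.2, 5.8, 6.1, 6.5, 7.0.
n = 10.
r = 1 + (20/100)·(10 − 1) = 1 + 1.8 = 2.8.
Rank 2 is 2.7 and rank 3 is 2.9.
Interpolate: 2.7 + 0.8·(2.9 − 2.7) = 2.7 + 0.8·0.2 = 2.86.

2.86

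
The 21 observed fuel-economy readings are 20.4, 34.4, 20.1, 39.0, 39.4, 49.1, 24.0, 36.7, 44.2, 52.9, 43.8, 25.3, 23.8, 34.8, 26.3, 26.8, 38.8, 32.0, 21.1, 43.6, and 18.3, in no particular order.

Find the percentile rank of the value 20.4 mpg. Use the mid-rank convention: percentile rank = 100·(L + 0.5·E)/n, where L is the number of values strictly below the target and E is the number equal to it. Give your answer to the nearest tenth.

11.9

Sorted: 18.3, 20.1, 20.4, 21.1, 23.8, 24.0, 25.3, 26.3, 26.8, 32.0, 34.4, 34.8, 36.7, 38.8, 39.0, 39.4, 43.6, 43.8, 44.2, 49.1, 52.9.
Count below 20.4: L = 2; count equal: E = 1; n = 21.
Percentile rank = 100·(2 + 0.5·1)/21 = 100·2.5/21 = 11.9.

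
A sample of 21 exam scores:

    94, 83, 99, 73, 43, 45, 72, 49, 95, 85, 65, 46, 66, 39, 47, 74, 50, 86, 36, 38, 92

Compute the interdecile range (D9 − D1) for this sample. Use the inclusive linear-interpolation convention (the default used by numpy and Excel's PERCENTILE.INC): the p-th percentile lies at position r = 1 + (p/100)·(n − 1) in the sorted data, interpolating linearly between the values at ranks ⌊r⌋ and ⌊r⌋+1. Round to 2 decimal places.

55.00

Sorted: 36, 38, 39, 43, 45, 46, 47, 49, 50, 65, 66, 72, 73, 74, 83, 85, 86, 92, 94, 95, 99.
n = 21.
P10: r = 3 (integer) → 39.
P90: r = 19 (integer) → 94.
Difference: 94 − 39 = 55.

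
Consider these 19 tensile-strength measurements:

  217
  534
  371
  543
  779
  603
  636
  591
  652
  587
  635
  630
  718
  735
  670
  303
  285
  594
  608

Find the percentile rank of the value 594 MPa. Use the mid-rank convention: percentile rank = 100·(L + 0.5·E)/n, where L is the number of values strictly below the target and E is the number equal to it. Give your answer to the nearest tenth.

Sorted: 217, 285, 303, 371, 534, 543, 587, 591, 594, 603, 608, 630, 635, 636, 652, 670, 718, 735, 779.
Count below 594: L = 8; count equal: E = 1; n = 19.
Percentile rank = 100·(8 + 0.5·1)/19 = 100·8.5/19 = 44.74.

44.7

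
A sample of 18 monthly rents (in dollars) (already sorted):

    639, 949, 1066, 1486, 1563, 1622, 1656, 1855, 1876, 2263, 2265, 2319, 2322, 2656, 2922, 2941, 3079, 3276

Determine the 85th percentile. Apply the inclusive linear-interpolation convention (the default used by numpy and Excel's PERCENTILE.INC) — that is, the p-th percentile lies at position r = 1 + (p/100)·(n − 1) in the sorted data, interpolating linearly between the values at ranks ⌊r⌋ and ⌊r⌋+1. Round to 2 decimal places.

2930.55

n = 18.
r = 1 + (85/100)·(18 − 1) = 1 + 14.45 = 15.45.
Rank 15 is 2922 and rank 16 is 2941.
Interpolate: 2922 + 0.45·(2941 − 2922) = 2922 + 0.45·19 = 2930.55.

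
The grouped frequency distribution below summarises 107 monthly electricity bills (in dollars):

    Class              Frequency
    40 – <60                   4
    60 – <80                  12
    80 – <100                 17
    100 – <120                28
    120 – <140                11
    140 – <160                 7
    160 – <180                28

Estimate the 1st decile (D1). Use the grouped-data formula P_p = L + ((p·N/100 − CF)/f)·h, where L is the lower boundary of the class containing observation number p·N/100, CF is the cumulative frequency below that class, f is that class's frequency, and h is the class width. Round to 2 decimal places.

N = 107; target position k = 10/100 · 107 = 10.7.
Cumulative frequencies: 4, 16, 33, 61, 72, 79, 107.
Observation 10.7 falls in the class 60 – <80.
L = 60, CF = 4, f = 12, h = 20.
P10 = 60 + ((10.7 − 4)/12)·20 = 60 + 11.1667 = 71.1667.

71.17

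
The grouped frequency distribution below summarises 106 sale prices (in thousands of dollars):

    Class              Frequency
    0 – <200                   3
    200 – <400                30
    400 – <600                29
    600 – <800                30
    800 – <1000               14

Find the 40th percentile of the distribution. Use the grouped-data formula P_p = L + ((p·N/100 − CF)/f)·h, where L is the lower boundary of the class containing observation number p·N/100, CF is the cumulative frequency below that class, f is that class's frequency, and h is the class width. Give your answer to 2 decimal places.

464.83

N = 106; target position k = 40/100 · 106 = 42.4.
Cumulative frequencies: 3, 33, 62, 92, 106.
Observation 42.4 falls in the class 400 – <600.
L = 400, CF = 33, f = 29, h = 200.
P40 = 400 + ((42.4 − 33)/29)·200 = 400 + 64.8276 = 464.828.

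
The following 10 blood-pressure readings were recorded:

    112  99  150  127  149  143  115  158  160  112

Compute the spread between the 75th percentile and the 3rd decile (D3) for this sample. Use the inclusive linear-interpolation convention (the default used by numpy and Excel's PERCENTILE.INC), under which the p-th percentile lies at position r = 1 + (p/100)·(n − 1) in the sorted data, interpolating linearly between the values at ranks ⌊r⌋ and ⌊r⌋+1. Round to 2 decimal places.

Sorted: 99, 112, 112, 115, 127, 143, 149, 150, 158, 160.
n = 10.
P30: r = 3.7; ranks 3–4 are 112, 115; interpolating gives 114.1.
P75: r = 7.75; ranks 7–8 are 149, 150; interpolating gives 149.75.
Difference: 149.75 − 114.1 = 35.65.

35.65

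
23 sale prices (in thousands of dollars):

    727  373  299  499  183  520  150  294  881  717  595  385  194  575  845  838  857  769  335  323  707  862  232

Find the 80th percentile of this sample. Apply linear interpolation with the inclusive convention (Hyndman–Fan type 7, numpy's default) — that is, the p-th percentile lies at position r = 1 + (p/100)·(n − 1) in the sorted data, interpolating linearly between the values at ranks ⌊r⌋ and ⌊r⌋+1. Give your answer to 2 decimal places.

810.40

Sorted: 150, 183, 194, 232, 294, 299, 323, 335, 373, 385, 499, 520, 575, 595, 707, 717, 727, 769, 838, 845, 857, 862, 881.
n = 23.
r = 1 + (80/100)·(23 − 1) = 1 + 17.6 = 18.6.
Rank 18 is 769 and rank 19 is 838.
Interpolate: 769 + 0.6·(838 − 769) = 769 + 0.6·69 = 810.4.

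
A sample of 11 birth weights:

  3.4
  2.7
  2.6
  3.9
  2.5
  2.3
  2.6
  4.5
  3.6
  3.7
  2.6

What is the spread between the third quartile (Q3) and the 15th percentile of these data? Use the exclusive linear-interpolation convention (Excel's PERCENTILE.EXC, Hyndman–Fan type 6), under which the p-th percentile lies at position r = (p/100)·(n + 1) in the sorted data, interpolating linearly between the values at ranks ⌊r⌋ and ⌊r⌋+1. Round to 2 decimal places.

Sorted: 2.3, 2.5, 2.6, 2.6, 2.6, 2.7, 3.4, 3.6, 3.7, 3.9, 4.5.
n = 11.
P15: r = 1.8; ranks 1–2 are 2.3, 2.5; interpolating gives 2.46.
P75: r = 9 (integer) → 3.7.
Difference: 3.7 − 2.46 = 1.24.

1.24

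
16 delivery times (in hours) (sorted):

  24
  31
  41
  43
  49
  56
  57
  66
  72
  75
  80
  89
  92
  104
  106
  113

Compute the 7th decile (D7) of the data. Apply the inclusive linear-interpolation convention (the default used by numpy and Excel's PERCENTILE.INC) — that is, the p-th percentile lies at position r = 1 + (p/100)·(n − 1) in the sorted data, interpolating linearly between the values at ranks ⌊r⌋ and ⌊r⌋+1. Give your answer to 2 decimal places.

84.50

n = 16.
r = 1 + (70/100)·(16 − 1) = 1 + 10.5 = 11.5.
Rank 11 is 80 and rank 12 is 89.
Interpolate: 80 + 0.5·(89 − 80) = 80 + 0.5·9 = 84.5.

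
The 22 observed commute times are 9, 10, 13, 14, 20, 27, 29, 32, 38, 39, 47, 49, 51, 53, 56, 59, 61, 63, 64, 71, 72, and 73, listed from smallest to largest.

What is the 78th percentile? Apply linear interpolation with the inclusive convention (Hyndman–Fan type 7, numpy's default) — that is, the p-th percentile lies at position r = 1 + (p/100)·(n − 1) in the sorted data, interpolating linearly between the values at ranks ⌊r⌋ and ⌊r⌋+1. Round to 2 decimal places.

61.76

n = 22.
r = 1 + (78/100)·(22 − 1) = 1 + 16.38 = 17.38.
Rank 17 is 61 and rank 18 is 63.
Interpolate: 61 + 0.38·(63 − 61) = 61 + 0.38·2 = 61.76.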